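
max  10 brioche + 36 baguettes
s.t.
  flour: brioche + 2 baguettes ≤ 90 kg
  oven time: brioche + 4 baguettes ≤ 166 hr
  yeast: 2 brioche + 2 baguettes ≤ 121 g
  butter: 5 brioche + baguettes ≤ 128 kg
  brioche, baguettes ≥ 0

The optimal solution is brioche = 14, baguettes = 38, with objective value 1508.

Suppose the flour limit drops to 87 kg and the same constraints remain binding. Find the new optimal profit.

Binding: flour and oven time. Non-binding: yeast (17 unused), butter (20 unused).
By complementary slackness, y = 0 for the non-binding constraints.
From A_Bᵀ y = c: 1·y_flour + 1·y_oven time = 10; 2·y_flour + 4·y_oven time = 36.
→ y_flour = 2 and y_oven time = 8.
Δz = y_flour·Δb = 2 × (-3) = -6, so new z* = 1508 − 6 = 1502.

1502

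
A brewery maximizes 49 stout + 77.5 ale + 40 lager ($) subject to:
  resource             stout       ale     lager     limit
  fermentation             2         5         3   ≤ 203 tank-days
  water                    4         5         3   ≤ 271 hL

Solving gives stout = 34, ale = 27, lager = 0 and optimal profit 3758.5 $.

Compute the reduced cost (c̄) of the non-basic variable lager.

-6.5

Both fermentation and water are binding at x*.
The binding rows give the dual system: 2·y_fermentation + 4·y_water = 49 and 5·y_fermentation + 5·y_water = 77.5.
This yields shadow prices y_fermentation = 6.5, y_water = 9.
Reduced cost of lager: c₃ − yᵀa₃ = 40 − (6.5·3 + 9·3) = 40 − 46.5 = -6.5.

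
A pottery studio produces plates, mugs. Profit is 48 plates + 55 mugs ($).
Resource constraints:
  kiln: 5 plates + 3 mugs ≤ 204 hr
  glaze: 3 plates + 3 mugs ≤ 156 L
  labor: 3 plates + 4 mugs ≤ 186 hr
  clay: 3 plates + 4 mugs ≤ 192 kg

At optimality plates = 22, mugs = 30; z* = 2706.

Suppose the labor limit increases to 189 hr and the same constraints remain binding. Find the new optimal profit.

2727

Check each constraint at x*: kiln 200/204 (slack 4); glaze 156/156 (tight); labor 186/186 (tight); clay 186/192 (slack 6).
By complementary slackness, y = 0 for the non-binding constraints.
Dual feasibility on the basic columns requires 3·y_glaze + 3·y_labor = 48, 3·y_glaze + 4·y_labor = 55.
→ y_glaze = 9 and y_labor = 7.
Δz = y_labor·Δb = 7 × (3) = 21, so new z* = 2706 + 21 = 2727.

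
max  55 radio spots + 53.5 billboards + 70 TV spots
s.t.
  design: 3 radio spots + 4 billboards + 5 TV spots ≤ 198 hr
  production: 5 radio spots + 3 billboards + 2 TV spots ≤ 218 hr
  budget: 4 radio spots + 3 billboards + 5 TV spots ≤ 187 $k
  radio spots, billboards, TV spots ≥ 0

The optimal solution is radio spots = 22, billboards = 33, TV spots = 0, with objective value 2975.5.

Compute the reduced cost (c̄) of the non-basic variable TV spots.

-7.5

Check each constraint at x*: design 198/198 (tight); production 209/218 (slack 9); budget 187/187 (tight).
By complementary slackness, y = 0 for the non-binding constraint.
From A_Bᵀ y = c: 3·y_design + 4·y_budget = 55; 4·y_design + 3·y_budget = 53.5.
→ y_design = 7 and y_budget = 8.5.
Reduced cost of TV spots: c₃ − yᵀa₃ = 70 − (7·5 + 8.5·5) = 70 − 77.5 = -7.5.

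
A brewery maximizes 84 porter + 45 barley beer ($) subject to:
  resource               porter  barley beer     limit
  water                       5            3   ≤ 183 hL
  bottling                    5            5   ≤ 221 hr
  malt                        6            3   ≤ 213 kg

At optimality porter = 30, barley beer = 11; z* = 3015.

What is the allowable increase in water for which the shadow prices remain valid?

3.2

Binding constraints: water, malt. The basis is B = [[5,3],[6,3]] with det -3.
Per unit increase in water, x* moves by d = (-1, 2).
The basis stays optimal until bottling becomes binding; allowable increase = 3.2 hL.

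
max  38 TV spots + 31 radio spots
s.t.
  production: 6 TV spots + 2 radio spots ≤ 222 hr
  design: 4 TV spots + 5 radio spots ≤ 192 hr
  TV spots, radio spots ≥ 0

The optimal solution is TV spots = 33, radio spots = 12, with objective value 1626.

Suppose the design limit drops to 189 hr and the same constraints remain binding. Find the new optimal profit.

1611

At the optimum: production uses 222 of 222 (binding); design uses 192 of 192 (binding).
The binding rows give the dual system: 6·y_production + 4·y_design = 38 and 2·y_production + 5·y_design = 31.
Solving: y_production = 3, y_design = 5.
Δz = y_design·Δb = 5 × (-3) = -15, so new z* = 1626 − 15 = 1611.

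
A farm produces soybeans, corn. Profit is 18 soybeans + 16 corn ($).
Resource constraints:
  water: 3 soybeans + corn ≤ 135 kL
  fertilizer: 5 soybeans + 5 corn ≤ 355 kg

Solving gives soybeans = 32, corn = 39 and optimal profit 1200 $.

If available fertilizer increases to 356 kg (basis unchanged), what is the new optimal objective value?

Check each constraint at x*: water 135/135 (tight); fertilizer 355/355 (tight).
Dual feasibility on the basic columns requires 3·y_water + 5·y_fertilizer = 18, 1·y_water + 5·y_fertilizer = 16.
This yields shadow prices y_water = 1, y_fertilizer = 3.
Δz = y_fertilizer·Δb = 3 × (1) = 3, so new z* = 1200 + 3 = 1203.

1203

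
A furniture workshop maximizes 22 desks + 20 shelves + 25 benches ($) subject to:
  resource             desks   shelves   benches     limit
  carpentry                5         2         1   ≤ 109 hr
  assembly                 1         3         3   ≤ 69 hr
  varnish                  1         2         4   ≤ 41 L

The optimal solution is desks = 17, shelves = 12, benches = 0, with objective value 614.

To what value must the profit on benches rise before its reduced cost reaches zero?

31

Check each constraint at x*: carpentry 109/109 (tight); assembly 53/69 (slack 16); varnish 41/41 (tight).
Slack constraints have shadow price 0 (complementary slackness).
From A_Bᵀ y = c: 5·y_carpentry + 1·y_varnish = 22; 2·y_carpentry + 2·y_varnish = 20.
Solving: y_carpentry = 3, y_varnish = 7.
benches enters the basis when its profit ≥ yᵀa₃ = 3·1 + 7·4 = 31.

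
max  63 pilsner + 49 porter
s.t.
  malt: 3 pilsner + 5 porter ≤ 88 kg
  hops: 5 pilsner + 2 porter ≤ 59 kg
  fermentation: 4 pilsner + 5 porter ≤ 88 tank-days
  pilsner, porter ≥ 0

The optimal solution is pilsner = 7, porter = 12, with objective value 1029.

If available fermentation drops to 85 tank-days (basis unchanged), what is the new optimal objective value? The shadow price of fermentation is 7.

1008

Δb = -3, so new z* = 1029 + (7)·(-3) = 1029 − 21 = 1008.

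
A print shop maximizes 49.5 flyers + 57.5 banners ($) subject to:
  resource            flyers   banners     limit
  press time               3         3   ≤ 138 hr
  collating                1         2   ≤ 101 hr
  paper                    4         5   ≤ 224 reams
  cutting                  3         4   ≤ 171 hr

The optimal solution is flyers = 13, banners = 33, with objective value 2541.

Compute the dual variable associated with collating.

0

Check each constraint at x*: press time 138/138 (tight); collating 79/101 (slack 22); paper 217/224 (slack 7); cutting 171/171 (tight).
Since collating, paper are not tight, their duals are 0.
Dual feasibility on the basic columns requires 3·y_press time + 3·y_cutting = 49.5, 3·y_press time + 4·y_cutting = 57.5.
Solving: y_press time = 8.5, y_cutting = 8.
Shadow price of collating = 0.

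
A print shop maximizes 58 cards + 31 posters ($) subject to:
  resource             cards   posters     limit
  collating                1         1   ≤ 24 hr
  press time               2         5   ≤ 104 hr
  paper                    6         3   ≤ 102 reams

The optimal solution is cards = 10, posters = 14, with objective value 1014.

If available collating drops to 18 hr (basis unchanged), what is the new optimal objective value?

Check each constraint at x*: collating 24/24 (tight); press time 90/104 (slack 14); paper 102/102 (tight).
By complementary slackness, y = 0 for the non-binding constraint.
Dual feasibility on the basic columns requires 1·y_collating + 6·y_paper = 58, 1·y_collating + 3·y_paper = 31.
→ y_collating = 4 and y_paper = 9.
Δz = y_collating·Δb = 4 × (-6) = -24, so new z* = 1014 − 24 = 990.

990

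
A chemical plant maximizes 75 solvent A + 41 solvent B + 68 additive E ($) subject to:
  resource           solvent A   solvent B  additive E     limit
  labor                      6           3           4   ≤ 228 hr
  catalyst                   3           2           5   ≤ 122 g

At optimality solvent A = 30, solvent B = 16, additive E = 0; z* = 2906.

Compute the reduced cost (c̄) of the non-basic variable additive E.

At the optimum: labor uses 228 of 228 (binding); catalyst uses 122 of 122 (binding).
From A_Bᵀ y = c: 6·y_labor + 3·y_catalyst = 75; 3·y_labor + 2·y_catalyst = 41.
This yields shadow prices y_labor = 9, y_catalyst = 7.
Reduced cost of additive E: c₃ − yᵀa₃ = 68 − (9·4 + 7·5) = 68 − 71 = -3.

-3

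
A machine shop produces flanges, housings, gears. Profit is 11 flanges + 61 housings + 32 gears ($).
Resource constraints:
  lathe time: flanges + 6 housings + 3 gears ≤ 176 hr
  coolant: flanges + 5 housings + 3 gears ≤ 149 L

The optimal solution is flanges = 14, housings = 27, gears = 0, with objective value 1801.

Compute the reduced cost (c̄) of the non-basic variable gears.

-1

At the optimum: lathe time uses 176 of 176 (binding); coolant uses 149 of 149 (binding).
From A_Bᵀ y = c: 1·y_lathe time + 1·y_coolant = 11; 6·y_lathe time + 5·y_coolant = 61.
→ y_lathe time = 6 and y_coolant = 5.
Reduced cost of gears: c₃ − yᵀa₃ = 32 − (6·3 + 5·3) = 32 − 33 = -1.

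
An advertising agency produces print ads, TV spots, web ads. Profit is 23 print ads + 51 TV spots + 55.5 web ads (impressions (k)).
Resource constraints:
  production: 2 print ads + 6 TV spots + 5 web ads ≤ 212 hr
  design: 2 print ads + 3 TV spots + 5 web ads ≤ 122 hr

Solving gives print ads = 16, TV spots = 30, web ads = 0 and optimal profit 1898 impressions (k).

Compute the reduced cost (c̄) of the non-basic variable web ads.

At the optimum: production uses 212 of 212 (binding); design uses 122 of 122 (binding).
From A_Bᵀ y = c: 2·y_production + 2·y_design = 23; 6·y_production + 3·y_design = 51.
Solving: y_production = 5.5, y_design = 6.
Reduced cost of web ads: c₃ − yᵀa₃ = 55.5 − (5.5·5 + 6·5) = 55.5 − 57.5 = -2.

-2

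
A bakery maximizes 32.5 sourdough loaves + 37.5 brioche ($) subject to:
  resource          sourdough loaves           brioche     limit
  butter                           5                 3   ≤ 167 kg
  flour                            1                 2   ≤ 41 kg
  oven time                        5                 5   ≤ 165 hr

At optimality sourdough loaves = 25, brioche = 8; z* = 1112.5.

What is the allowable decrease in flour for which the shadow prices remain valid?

8

Binding constraints: flour, oven time. The basis is B = [[1,2],[5,5]] with det -5.
Per unit decrease in flour, x* moves by d = (1, -1).
The basis stays optimal until brioche reaches 0; allowable decrease = 8 kg.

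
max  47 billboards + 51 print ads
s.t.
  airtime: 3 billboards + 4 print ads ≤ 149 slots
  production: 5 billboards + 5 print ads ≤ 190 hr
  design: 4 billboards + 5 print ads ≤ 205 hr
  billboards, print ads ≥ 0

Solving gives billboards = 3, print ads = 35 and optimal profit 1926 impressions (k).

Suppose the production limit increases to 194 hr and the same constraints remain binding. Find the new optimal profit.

1954

Binding: airtime and production. Non-binding: design (18 unused).
Slack constraints have shadow price 0 (complementary slackness).
From A_Bᵀ y = c: 3·y_airtime + 5·y_production = 47; 4·y_airtime + 5·y_production = 51.
This yields shadow prices y_airtime = 4, y_production = 7.
Δz = y_production·Δb = 7 × (4) = 28, so new z* = 1926 + 28 = 1954.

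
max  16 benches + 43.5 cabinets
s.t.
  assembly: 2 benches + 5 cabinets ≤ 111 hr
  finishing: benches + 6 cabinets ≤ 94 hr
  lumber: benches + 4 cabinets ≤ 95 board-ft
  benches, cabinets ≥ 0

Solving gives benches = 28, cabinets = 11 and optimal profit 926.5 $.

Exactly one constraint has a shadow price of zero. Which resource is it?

lumber

assembly: 111/111 (binding)
finishing: 94/94 (binding)
lumber: 72/95 (slack 23)
By complementary slackness, a constraint with positive slack has shadow price 0 → lumber.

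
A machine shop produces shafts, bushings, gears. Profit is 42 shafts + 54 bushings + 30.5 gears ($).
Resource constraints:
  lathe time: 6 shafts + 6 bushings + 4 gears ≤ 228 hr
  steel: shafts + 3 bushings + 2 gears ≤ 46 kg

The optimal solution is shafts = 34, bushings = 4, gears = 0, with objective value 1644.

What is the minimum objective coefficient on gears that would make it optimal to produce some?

36

Both lathe time and steel are binding at x*.
From A_Bᵀ y = c: 6·y_lathe time + 1·y_steel = 42; 6·y_lathe time + 3·y_steel = 54.
This yields shadow prices y_lathe time = 6, y_steel = 6.
gears enters the basis when its profit ≥ yᵀa₃ = 6·4 + 6·2 = 36.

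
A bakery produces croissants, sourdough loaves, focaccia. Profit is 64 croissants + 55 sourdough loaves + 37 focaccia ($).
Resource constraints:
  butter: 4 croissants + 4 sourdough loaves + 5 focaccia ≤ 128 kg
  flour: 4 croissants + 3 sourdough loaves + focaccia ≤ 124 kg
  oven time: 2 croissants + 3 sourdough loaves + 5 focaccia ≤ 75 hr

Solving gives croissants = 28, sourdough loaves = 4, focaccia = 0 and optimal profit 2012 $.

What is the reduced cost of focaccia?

-7

Check each constraint at x*: butter 128/128 (tight); flour 124/124 (tight); oven time 68/75 (slack 7).
Since oven time is not tight, its dual is 0.
The binding rows give the dual system: 4·y_butter + 4·y_flour = 64 and 4·y_butter + 3·y_flour = 55.
Solving: y_butter = 7, y_flour = 9.
Reduced cost of focaccia: c₃ − yᵀa₃ = 37 − (7·5 + 9·1) = 37 − 44 = -7.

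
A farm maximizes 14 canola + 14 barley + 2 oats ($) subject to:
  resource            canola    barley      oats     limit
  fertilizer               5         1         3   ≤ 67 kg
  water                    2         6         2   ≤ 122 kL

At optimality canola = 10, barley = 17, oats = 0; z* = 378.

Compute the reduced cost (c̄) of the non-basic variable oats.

Both fertilizer and water are binding at x*.
The binding rows give the dual system: 5·y_fertilizer + 2·y_water = 14 and 1·y_fertilizer + 6·y_water = 14.
Solving: y_fertilizer = 2, y_water = 2.
Reduced cost of oats: c₃ − yᵀa₃ = 2 − (2·3 + 2·2) = 2 − 10 = -8.

-8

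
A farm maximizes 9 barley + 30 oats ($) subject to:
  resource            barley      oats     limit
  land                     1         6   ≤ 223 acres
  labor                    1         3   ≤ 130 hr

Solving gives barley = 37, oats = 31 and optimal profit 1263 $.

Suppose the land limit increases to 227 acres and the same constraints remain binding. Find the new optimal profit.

Both land and labor are binding at x*.
Dual feasibility on the basic columns requires 1·y_land + 1·y_labor = 9, 6·y_land + 3·y_labor = 30.
This yields shadow prices y_land = 1, y_labor = 8.
Δz = y_land·Δb = 1 × (4) = 4, so new z* = 1263 + 4 = 1267.

1267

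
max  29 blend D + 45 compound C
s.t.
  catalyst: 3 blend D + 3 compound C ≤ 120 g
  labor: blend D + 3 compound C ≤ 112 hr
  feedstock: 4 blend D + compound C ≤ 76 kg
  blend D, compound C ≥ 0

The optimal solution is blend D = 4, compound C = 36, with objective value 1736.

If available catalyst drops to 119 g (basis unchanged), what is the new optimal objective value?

Check each constraint at x*: catalyst 120/120 (tight); labor 112/112 (tight); feedstock 52/76 (slack 24).
Since feedstock is not tight, its dual is 0.
From A_Bᵀ y = c: 3·y_catalyst + 1·y_labor = 29; 3·y_catalyst + 3·y_labor = 45.
This yields shadow prices y_catalyst = 7, y_labor = 8.
Δz = y_catalyst·Δb = 7 × (-1) = -7, so new z* = 1736 − 7 = 1729.

1729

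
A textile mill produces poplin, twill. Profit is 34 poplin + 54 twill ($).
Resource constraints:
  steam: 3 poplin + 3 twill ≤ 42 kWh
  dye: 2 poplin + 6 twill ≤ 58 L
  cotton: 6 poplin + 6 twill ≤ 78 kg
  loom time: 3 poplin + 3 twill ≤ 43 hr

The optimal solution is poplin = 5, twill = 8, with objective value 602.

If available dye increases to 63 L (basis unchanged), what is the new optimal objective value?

627

Binding: dye and cotton. Non-binding: steam (3 unused), loom time (4 unused).
Since steam, loom time are not tight, their duals are 0.
Dual feasibility on the basic columns requires 2·y_dye + 6·y_cotton = 34, 6·y_dye + 6·y_cotton = 54.
This yields shadow prices y_dye = 5, y_cotton = 4.
Δz = y_dye·Δb = 5 × (5) = 25, so new z* = 602 + 25 = 627.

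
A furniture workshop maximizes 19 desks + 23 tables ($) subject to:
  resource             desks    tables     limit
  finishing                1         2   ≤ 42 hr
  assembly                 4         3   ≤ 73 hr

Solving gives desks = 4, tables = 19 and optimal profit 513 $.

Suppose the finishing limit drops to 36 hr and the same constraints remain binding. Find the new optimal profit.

471

At the optimum: finishing uses 42 of 42 (binding); assembly uses 73 of 73 (binding).
Dual feasibility on the basic columns requires 1·y_finishing + 4·y_assembly = 19, 2·y_finishing + 3·y_assembly = 23.
→ y_finishing = 7 and y_assembly = 3.
Δz = y_finishing·Δb = 7 × (-6) = -42, so new z* = 513 − 42 = 471.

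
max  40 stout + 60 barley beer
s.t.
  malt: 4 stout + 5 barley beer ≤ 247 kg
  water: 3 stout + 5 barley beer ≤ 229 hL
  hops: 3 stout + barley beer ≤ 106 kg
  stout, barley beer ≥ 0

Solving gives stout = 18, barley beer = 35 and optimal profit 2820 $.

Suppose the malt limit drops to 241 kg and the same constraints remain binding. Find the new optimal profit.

Binding: malt and water. Non-binding: hops (17 unused).
By complementary slackness, y = 0 for the non-binding constraint.
From A_Bᵀ y = c: 4·y_malt + 3·y_water = 40; 5·y_malt + 5·y_water = 60.
This yields shadow prices y_malt = 4, y_water = 8.
Δz = y_malt·Δb = 4 × (-6) = -24, so new z* = 2820 − 24 = 2796.

2796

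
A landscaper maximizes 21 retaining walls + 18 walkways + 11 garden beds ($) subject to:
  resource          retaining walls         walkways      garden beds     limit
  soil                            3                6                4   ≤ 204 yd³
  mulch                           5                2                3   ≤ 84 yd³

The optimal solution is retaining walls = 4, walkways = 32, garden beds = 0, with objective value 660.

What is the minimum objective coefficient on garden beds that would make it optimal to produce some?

Check each constraint at x*: soil 204/204 (tight); mulch 84/84 (tight).
Dual feasibility on the basic columns requires 3·y_soil + 5·y_mulch = 21, 6·y_soil + 2·y_mulch = 18.
Solving: y_soil = 2, y_mulch = 3.
garden beds enters the basis when its profit ≥ yᵀa₃ = 2·4 + 3·3 = 17.

17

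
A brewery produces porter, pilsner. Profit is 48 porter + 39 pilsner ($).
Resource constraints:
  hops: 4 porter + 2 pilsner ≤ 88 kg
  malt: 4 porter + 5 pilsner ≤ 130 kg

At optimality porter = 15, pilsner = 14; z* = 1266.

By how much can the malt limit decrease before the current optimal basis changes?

Binding constraints: hops, malt. The basis is B = [[4,2],[4,5]] with det 12.
Per unit decrease in malt, x* moves by d = (0.1667, -0.3333).
The basis stays optimal until pilsner reaches 0; allowable decrease = 42 kg.

42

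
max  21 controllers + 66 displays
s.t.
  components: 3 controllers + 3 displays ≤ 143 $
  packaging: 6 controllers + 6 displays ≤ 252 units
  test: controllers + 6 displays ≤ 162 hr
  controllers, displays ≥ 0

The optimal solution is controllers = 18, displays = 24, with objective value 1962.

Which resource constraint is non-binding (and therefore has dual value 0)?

components

components: 126/143 (slack 17)
packaging: 252/252 (binding)
test: 162/162 (binding)
By complementary slackness, a constraint with positive slack has shadow price 0 → components.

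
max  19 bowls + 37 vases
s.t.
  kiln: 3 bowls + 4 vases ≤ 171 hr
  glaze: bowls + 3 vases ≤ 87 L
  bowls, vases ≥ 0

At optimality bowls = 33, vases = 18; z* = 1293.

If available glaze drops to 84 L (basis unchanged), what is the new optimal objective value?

Both kiln and glaze are binding at x*.
The binding rows give the dual system: 3·y_kiln + 1·y_glaze = 19 and 4·y_kiln + 3·y_glaze = 37.
This yields shadow prices y_kiln = 4, y_glaze = 7.
Δz = y_glaze·Δb = 7 × (-3) = -21, so new z* = 1293 − 21 = 1272.

1272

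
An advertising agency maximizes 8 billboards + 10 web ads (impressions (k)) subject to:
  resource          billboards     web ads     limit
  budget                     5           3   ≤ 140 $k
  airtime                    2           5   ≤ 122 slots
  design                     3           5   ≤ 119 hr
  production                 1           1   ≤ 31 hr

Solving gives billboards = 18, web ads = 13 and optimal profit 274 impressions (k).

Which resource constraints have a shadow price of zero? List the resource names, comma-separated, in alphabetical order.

budget: 129/140 (slack 11)
airtime: 101/122 (slack 21)
design: 119/119 (binding)
production: 31/31 (binding)
By complementary slackness, a constraint with positive slack has shadow price 0 → airtime, budget.

airtime, budget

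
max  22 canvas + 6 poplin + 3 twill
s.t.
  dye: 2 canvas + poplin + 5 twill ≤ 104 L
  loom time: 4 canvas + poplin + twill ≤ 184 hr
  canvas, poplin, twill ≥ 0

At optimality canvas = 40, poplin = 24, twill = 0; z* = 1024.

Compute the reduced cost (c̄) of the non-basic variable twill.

-7

Both dye and loom time are binding at x*.
From A_Bᵀ y = c: 2·y_dye + 4·y_loom time = 22; 1·y_dye + 1·y_loom time = 6.
Solving: y_dye = 1, y_loom time = 5.
Reduced cost of twill: c₃ − yᵀa₃ = 3 − (1·5 + 5·1) = 3 − 10 = -7.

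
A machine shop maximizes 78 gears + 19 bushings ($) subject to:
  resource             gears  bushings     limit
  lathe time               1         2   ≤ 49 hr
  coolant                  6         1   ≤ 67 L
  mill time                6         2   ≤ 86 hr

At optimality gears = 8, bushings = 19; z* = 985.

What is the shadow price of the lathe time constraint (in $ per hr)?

0

Binding: coolant and mill time. Non-binding: lathe time (3 unused).
By complementary slackness, y = 0 for the non-binding constraint.
Dual feasibility on the basic columns requires 6·y_coolant + 6·y_mill time = 78, 1·y_coolant + 2·y_mill time = 19.
→ y_coolant = 7 and y_mill time = 6.
Shadow price of lathe time = 0.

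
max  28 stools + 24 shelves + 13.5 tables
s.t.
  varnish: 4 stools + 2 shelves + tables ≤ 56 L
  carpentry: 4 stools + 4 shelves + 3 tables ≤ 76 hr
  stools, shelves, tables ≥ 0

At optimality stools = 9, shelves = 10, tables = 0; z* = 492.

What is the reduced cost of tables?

At the optimum: varnish uses 56 of 56 (binding); carpentry uses 76 of 76 (binding).
The binding rows give the dual system: 4·y_varnish + 4·y_carpentry = 28 and 2·y_varnish + 4·y_carpentry = 24.
→ y_varnish = 2 and y_carpentry = 5.
Reduced cost of tables: c₃ − yᵀa₃ = 13.5 − (2·1 + 5·3) = 13.5 − 17 = -3.5.

-3.5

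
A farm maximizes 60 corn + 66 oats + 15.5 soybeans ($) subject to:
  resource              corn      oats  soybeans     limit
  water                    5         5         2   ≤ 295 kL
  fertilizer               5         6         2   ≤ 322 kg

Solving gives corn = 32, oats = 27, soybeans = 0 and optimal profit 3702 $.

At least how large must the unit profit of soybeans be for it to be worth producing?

Both water and fertilizer are binding at x*.
Dual feasibility on the basic columns requires 5·y_water + 5·y_fertilizer = 60, 5·y_water + 6·y_fertilizer = 66.
Solving: y_water = 6, y_fertilizer = 6.
soybeans enters the basis when its profit ≥ yᵀa₃ = 6·2 + 6·2 = 24.

24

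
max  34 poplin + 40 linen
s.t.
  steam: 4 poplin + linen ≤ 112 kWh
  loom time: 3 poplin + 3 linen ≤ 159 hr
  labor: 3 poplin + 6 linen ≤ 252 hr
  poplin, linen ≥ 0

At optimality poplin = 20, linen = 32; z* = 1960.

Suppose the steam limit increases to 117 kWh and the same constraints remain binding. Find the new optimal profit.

1980

At the optimum: steam uses 112 of 112 (binding); loom time uses 156 of 159 (slack = 3); labor uses 252 of 252 (binding).
By complementary slackness, y = 0 for the non-binding constraint.
The binding rows give the dual system: 4·y_steam + 3·y_labor = 34 and 1·y_steam + 6·y_labor = 40.
→ y_steam = 4 and y_labor = 6.
Δz = y_steam·Δb = 4 × (5) = 20, so new z* = 1960 + 20 = 1980.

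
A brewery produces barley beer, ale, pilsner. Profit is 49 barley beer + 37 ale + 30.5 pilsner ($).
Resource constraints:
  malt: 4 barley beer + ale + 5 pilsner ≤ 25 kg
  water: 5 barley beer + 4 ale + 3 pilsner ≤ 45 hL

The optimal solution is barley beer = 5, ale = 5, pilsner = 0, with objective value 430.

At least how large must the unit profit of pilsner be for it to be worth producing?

32

Check each constraint at x*: malt 25/25 (tight); water 45/45 (tight).
The binding rows give the dual system: 4·y_malt + 5·y_water = 49 and 1·y_malt + 4·y_water = 37.
→ y_malt = 1 and y_water = 9.
pilsner enters the basis when its profit ≥ yᵀa₃ = 1·5 + 9·3 = 32.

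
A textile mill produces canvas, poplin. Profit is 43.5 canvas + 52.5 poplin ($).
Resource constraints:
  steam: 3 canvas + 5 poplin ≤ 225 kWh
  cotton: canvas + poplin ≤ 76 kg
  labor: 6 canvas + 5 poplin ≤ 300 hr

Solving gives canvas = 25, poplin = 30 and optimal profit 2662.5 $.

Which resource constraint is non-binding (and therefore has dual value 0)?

steam: 225/225 (binding)
cotton: 55/76 (slack 21)
labor: 300/300 (binding)
By complementary slackness, a constraint with positive slack has shadow price 0 → cotton.

cotton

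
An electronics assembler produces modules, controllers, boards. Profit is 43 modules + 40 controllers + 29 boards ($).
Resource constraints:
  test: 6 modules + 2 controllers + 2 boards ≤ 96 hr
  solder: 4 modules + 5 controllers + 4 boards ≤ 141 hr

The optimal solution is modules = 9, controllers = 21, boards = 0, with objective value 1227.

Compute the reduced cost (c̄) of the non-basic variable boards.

-4

At the optimum: test uses 96 of 96 (binding); solder uses 141 of 141 (binding).
The binding rows give the dual system: 6·y_test + 4·y_solder = 43 and 2·y_test + 5·y_solder = 40.
Solving: y_test = 2.5, y_solder = 7.
Reduced cost of boards: c₃ − yᵀa₃ = 29 − (2.5·2 + 7·4) = 29 − 33 = -4.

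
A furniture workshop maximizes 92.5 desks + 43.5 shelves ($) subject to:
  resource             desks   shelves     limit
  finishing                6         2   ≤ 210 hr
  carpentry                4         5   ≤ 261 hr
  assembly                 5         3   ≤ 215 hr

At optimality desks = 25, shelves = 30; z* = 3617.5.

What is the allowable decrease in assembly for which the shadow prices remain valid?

Binding constraints: finishing, assembly. The basis is B = [[6,2],[5,3]] with det 8.
Per unit decrease in assembly, x* moves by d = (0.25, -0.75).
The basis stays optimal until shelves reaches 0; allowable decrease = 40 hr.

40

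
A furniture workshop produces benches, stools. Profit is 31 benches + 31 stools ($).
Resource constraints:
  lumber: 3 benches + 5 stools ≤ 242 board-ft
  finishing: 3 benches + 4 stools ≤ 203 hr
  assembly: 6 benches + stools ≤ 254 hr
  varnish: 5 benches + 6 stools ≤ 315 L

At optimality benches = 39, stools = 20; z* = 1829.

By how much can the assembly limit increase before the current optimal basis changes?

Binding constraints: assembly, varnish. The basis is B = [[6,1],[5,6]] with det 31.
Per unit increase in assembly, x* moves by d = (0.1935, -0.1613).
The basis stays optimal until stools reaches 0; allowable increase = 124 hr.

124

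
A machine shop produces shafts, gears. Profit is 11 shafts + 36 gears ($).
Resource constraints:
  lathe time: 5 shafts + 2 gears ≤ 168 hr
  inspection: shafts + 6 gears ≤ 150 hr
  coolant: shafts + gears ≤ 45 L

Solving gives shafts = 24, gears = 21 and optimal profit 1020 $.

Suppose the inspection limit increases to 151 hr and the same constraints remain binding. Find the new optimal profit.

1025

Check each constraint at x*: lathe time 162/168 (slack 6); inspection 150/150 (tight); coolant 45/45 (tight).
Since lathe time is not tight, its dual is 0.
Dual feasibility on the basic columns requires 1·y_inspection + 1·y_coolant = 11, 6·y_inspection + 1·y_coolant = 36.
Solving: y_inspection = 5, y_coolant = 6.
Δz = y_inspection·Δb = 5 × (1) = 5, so new z* = 1020 + 5 = 1025.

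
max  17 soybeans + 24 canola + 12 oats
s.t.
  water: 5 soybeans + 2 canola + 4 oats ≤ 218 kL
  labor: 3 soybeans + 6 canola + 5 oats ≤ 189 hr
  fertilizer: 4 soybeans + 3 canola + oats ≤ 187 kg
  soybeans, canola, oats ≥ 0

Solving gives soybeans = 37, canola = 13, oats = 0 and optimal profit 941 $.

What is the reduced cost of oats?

-5

At the optimum: water uses 211 of 218 (slack = 7); labor uses 189 of 189 (binding); fertilizer uses 187 of 187 (binding).
Since water is not tight, its dual is 0.
From A_Bᵀ y = c: 3·y_labor + 4·y_fertilizer = 17; 6·y_labor + 3·y_fertilizer = 24.
→ y_labor = 3 and y_fertilizer = 2.
Reduced cost of oats: c₃ − yᵀa₃ = 12 − (3·5 + 2·1) = 12 − 17 = -5.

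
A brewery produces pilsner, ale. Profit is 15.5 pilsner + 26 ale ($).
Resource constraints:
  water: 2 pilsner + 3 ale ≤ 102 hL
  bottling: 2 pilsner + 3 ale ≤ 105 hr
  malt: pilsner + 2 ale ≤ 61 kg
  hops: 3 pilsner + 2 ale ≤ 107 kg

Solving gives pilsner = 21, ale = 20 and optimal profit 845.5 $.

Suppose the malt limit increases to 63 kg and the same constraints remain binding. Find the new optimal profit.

856.5

At the optimum: water uses 102 of 102 (binding); bottling uses 102 of 105 (slack = 3); malt uses 61 of 61 (binding); hops uses 103 of 107 (slack = 4).
Since bottling, hops are not tight, their duals are 0.
The binding rows give the dual system: 2·y_water + 1·y_malt = 15.5 and 3·y_water + 2·y_malt = 26.
Solving: y_water = 5, y_malt = 5.5.
Δz = y_malt·Δb = 5.5 × (2) = 11, so new z* = 845.5 + 11 = 856.5.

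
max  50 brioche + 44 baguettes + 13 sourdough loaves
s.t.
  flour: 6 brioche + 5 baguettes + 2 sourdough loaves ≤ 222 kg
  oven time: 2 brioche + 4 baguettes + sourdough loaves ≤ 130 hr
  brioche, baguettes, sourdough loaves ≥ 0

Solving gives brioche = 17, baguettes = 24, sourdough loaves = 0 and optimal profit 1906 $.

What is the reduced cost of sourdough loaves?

-4

Check each constraint at x*: flour 222/222 (tight); oven time 130/130 (tight).
Dual feasibility on the basic columns requires 6·y_flour + 2·y_oven time = 50, 5·y_flour + 4·y_oven time = 44.
→ y_flour = 8 and y_oven time = 1.
Reduced cost of sourdough loaves: c₃ − yᵀa₃ = 13 − (8·2 + 1·1) = 13 − 17 = -4.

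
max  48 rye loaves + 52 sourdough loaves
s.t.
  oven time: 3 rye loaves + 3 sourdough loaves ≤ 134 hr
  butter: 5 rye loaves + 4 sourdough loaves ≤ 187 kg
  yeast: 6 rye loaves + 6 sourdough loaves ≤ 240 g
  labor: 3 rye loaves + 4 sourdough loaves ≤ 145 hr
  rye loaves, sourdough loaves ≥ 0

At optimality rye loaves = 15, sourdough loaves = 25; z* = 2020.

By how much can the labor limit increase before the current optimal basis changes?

Binding constraints: yeast, labor. The basis is B = [[6,6],[3,4]] with det 6.
Per unit increase in labor, x* moves by d = (-1, 1).
The basis stays optimal until rye loaves reaches 0; allowable increase = 15 hr.

15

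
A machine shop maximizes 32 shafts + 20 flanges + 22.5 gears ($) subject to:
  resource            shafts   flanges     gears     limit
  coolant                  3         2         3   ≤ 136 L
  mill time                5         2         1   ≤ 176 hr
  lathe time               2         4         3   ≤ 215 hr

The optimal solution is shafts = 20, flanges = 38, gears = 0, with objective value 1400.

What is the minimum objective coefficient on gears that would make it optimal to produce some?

Binding: coolant and mill time. Non-binding: lathe time (23 unused).
Since lathe time is not tight, its dual is 0.
Dual feasibility on the basic columns requires 3·y_coolant + 5·y_mill time = 32, 2·y_coolant + 2·y_mill time = 20.
This yields shadow prices y_coolant = 9, y_mill time = 1.
gears enters the basis when its profit ≥ yᵀa₃ = 9·3 + 1·1 = 28.

28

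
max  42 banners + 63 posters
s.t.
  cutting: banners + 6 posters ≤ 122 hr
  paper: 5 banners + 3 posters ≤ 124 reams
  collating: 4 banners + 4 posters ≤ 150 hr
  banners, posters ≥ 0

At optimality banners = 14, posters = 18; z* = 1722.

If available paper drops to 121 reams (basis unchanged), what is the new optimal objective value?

1701

At the optimum: cutting uses 122 of 122 (binding); paper uses 124 of 124 (binding); collating uses 128 of 150 (slack = 22).
By complementary slackness, y = 0 for the non-binding constraint.
From A_Bᵀ y = c: 1·y_cutting + 5·y_paper = 42; 6·y_cutting + 3·y_paper = 63.
This yields shadow prices y_cutting = 7, y_paper = 7.
Δz = y_paper·Δb = 7 × (-3) = -21, so new z* = 1722 − 21 = 1701.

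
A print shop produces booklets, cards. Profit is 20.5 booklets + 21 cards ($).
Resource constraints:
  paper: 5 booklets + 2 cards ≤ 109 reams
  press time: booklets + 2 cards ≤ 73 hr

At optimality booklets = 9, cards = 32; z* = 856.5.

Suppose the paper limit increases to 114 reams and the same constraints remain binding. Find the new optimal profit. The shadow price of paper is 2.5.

Δb = 5, so new z* = 856.5 + (2.5)·(5) = 856.5 + 12.5 = 869.

869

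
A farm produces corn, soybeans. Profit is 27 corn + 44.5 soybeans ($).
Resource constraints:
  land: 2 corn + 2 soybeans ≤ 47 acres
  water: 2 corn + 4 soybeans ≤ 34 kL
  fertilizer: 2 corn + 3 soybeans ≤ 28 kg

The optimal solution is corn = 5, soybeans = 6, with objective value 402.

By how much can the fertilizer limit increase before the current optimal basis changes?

Binding constraints: water, fertilizer. The basis is B = [[2,4],[2,3]] with det -2.
Per unit increase in fertilizer, x* moves by d = (2, -1).
The basis stays optimal until soybeans reaches 0; allowable increase = 6 kg.

6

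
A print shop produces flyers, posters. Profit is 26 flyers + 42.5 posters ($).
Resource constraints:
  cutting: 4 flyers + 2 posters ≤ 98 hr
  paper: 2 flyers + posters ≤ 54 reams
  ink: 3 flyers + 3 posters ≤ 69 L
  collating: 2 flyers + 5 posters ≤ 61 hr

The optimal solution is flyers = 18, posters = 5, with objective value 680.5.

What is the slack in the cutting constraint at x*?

16

cutting used = 4·18 + 2·5 = 82; slack = 98 − 82 = 16.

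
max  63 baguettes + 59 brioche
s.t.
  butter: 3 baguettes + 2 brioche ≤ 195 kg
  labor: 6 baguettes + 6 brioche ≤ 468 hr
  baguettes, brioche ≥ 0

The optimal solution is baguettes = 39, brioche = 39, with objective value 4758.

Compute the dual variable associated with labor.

8.5

Check each constraint at x*: butter 195/195 (tight); labor 468/468 (tight).
Dual feasibility on the basic columns requires 3·y_butter + 6·y_labor = 63, 2·y_butter + 6·y_labor = 59.
Solving: y_butter = 4, y_labor = 8.5.
Shadow price of labor = 8.5.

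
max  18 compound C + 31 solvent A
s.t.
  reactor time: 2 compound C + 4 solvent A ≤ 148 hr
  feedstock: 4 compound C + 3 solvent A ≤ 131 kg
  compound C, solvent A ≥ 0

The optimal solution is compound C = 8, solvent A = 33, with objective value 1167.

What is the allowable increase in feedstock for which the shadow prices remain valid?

Binding constraints: reactor time, feedstock. The basis is B = [[2,4],[4,3]] with det -10.
Per unit increase in feedstock, x* moves by d = (0.4, -0.2).
The basis stays optimal until solvent A reaches 0; allowable increase = 165 kg.

165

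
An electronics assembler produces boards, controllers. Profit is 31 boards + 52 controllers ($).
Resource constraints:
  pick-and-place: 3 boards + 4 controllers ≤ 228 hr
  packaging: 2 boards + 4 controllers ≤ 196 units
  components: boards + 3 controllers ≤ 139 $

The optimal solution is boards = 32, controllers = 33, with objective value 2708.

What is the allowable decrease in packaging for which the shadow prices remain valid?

Binding constraints: pick-and-place, packaging. The basis is B = [[3,4],[2,4]] with det 4.
Per unit decrease in packaging, x* moves by d = (1, -0.75).
The basis stays optimal until controllers reaches 0; allowable decrease = 44 units.

44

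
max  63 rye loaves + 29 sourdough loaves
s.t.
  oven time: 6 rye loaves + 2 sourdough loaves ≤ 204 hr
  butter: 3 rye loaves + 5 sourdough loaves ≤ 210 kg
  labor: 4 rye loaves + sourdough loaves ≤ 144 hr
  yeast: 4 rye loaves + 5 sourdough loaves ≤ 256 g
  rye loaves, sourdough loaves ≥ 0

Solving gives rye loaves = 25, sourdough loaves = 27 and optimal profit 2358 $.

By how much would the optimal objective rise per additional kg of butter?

2

Check each constraint at x*: oven time 204/204 (tight); butter 210/210 (tight); labor 127/144 (slack 17); yeast 235/256 (slack 21).
Since labor, yeast are not tight, their duals are 0.
From A_Bᵀ y = c: 6·y_oven time + 3·y_butter = 63; 2·y_oven time + 5·y_butter = 29.
→ y_oven time = 9.5 and y_butter = 2.
Shadow price of butter = 2.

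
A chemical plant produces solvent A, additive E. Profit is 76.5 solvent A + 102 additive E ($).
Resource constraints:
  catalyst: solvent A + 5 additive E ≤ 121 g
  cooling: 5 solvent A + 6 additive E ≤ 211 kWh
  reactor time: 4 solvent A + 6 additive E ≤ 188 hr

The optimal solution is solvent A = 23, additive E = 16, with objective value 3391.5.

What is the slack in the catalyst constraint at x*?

18

catalyst used = 1·23 + 5·16 = 103; slack = 121 − 103 = 18.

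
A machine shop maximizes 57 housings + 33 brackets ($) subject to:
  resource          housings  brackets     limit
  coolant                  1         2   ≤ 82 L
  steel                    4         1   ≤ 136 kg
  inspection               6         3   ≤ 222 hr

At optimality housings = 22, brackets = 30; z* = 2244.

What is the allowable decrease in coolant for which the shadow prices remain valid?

Binding constraints: coolant, inspection. The basis is B = [[1,2],[6,3]] with det -9.
Per unit decrease in coolant, x* moves by d = (0.3333, -0.6667).
The basis stays optimal until steel becomes binding; allowable decrease = 27 L.

27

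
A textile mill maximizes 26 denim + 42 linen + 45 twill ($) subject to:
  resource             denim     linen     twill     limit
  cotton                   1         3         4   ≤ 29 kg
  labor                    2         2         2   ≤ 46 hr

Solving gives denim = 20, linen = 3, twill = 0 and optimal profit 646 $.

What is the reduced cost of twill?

At the optimum: cotton uses 29 of 29 (binding); labor uses 46 of 46 (binding).
From A_Bᵀ y = c: 1·y_cotton + 2·y_labor = 26; 3·y_cotton + 2·y_labor = 42.
→ y_cotton = 8 and y_labor = 9.
Reduced cost of twill: c₃ − yᵀa₃ = 45 − (8·4 + 9·2) = 45 − 50 = -5.

-5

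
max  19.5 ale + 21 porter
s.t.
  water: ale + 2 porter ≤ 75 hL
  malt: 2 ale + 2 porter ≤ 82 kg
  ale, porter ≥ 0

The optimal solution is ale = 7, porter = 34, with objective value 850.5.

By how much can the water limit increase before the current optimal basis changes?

7

Binding constraints: water, malt. The basis is B = [[1,2],[2,2]] with det -2.
Per unit increase in water, x* moves by d = (-1, 1).
The basis stays optimal until ale reaches 0; allowable increase = 7 hL.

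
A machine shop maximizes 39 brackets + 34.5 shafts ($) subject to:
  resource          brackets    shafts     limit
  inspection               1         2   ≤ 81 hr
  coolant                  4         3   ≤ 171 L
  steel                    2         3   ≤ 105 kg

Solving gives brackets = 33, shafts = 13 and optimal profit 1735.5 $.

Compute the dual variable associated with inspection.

0

Binding: coolant and steel. Non-binding: inspection (22 unused).
Slack constraints have shadow price 0 (complementary slackness).
The binding rows give the dual system: 4·y_coolant + 2·y_steel = 39 and 3·y_coolant + 3·y_steel = 34.5.
This yields shadow prices y_coolant = 8, y_steel = 3.5.
Shadow price of inspection = 0.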